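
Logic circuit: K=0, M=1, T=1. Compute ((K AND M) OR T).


K AND M = 0&1 = 0
0 OR 1 = 1

1


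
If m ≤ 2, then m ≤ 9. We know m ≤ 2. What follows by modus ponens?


Modus ponens: P → Q, P ⊢ Q
P: m ≤ 2
Q: m ≤ 9
We have P → Q and P is true.
By modus ponens, Q must be true.

m ≤ 9


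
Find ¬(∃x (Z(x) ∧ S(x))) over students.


Original: ∃x (Z(x) ∧ S(x))
Rule: ¬∀→∃, ¬∃→∀, negate predicate.
Negation: ∀x (¬Z(x) ∨ ¬S(x))

∀x (¬Z(x) ∨ ¬S(x))


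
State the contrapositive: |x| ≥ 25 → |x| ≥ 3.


Original: If |x| ≥ 25, then |x| ≥ 3
Contrapositive: If ¬Q, then ¬P
Negate Q: not (|x| ≥ 3)
Negate P: not (|x| ≥ 25)

If not (|x| ≥ 3), then not (|x| ≥ 25).


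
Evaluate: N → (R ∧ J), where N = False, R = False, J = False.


N = False, R = False, J = False
Step 1: R ∧ J = False AND False = False
Step 2: N → (False): false only when N=True and consequent=False.
Result: True

True


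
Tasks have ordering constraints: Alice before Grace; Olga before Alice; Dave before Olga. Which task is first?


Constraints: Alice before Grace; Olga before Alice; Dave before Olga
The first task can have nothing scheduled before it, so it must never appear on the right of a 'before'.
Tasks appearing after some 'before': Grace, Alice, Olga.
The only task not in that list is Dave → it is first.

Dave


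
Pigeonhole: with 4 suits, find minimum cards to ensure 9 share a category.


Pigeonhole: to guarantee k in one of n categories, need (k-1)×n + 1.
k = 9, n = 4
Minimum = (9-1) × 4 + 1 = 8 × 4 + 1

33


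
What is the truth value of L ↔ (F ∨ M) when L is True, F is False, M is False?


L = True, F = False, M = False
Step 1: F ∨ M = False OR False = False
Step 2: L ↔ (False): true when both sides have same truth value.
Result: True ↔ False = False

False


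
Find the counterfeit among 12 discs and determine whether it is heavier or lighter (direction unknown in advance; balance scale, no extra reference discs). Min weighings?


Let n = 12. 24 possibilities (n discs × lighter/heavier); each weighing has 3 outcomes.
Bound for k weighings: say the first weighing puts j discs on each pan. If it tips, the 2j weighed discs remain suspects (each with a known direction) and k-1 weighings give 3^(k-1) outcomes; 3^(k-1) is odd, so 2j ≤ 3^(k-1) - 1. If it balances, the n - 2j unweighed discs remain with direction unknown: 2(n - 2j) ≤ 3^(k-1) - 1 by the same parity argument. Adding, n ≤ (3^(k-1) - 1) + (3^(k-1) - 1)/2 = (3^k - 3)/2, and the classical three-group strategy achieves this (3 discs in 2 weighings, 12 in 3, 39 in 4, 120 in 5).
So we need the smallest k with (3^k - 3)/2 ≥ 12.
k = 2: (3^2 - 3)/2 = 3 < 12 ✗
k = 3: (3^3 - 3)/2 = 12 ≥ 12 ✓

3


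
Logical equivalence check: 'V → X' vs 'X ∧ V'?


Expression 1: V → X
Expression 2: X ∧ V
Truth table (V X | Expr1 Expr2):
  T T |   T     T
  T F |   F     F
  F T |   T     F   ← differ
  F F |   T     F   ← differ
Counterexample: V=F, X=T gives Expr1 = T but Expr2 = F, so the expressions are NOT logically equivalent.

No


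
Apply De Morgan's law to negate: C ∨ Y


De Morgan's law: ¬(P ∨ Q) ≡ ¬P ∧ ¬Q
¬(C ∨ Y) = ¬C ∧ ¬Y

¬C ∧ ¬Y


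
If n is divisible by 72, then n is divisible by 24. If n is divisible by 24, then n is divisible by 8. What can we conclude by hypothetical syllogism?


Hypothetical syllogism: P → Q, Q → R ⊢ P → R
Premise 1: n is divisible by 72 → n is divisible by 24
Premise 2: n is divisible by 24 → n is divisible by 8
Chain the implications: the middle term (n is divisible by 24) links the two.
Conclusion: If n is divisible by 72, then n is divisible by 8.

If n is divisible by 72, then n is divisible by 8.


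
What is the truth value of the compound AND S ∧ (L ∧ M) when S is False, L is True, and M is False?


S = False, L = True, M = False
Step 1: L ∧ M = True AND False = False
Step 2: S ∧ False = False AND False = False
AND is true only when ALL operands are true.

False


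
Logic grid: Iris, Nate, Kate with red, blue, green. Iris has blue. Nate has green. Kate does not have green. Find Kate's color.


From clues:
  Iris → blue
  Nate → green
By elimination, Kate gets the remaining.

red


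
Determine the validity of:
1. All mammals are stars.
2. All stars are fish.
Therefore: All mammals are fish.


Premise 1: All mammals are stars.
Premise 2: All stars are fish.
Conclusion: All mammals are fish.
Barbara syllogism (AAA-1): All A are B, All B are C → All A are C.
Middle term (stars) distributed in premise 2.

Valid


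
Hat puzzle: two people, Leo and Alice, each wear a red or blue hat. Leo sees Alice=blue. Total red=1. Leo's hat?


Total red = 1, Alice = blue
Red accounted for: 0
Remaining for Leo: 1
Leo's hat is red.

red


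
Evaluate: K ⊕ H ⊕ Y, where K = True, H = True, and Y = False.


K = True, H = True, Y = False
Step 1: K ⊕ H = True XOR True = False
Step 2: False ⊕ Y = False XOR False = False
XOR is true when an odd number of operands are true.

False


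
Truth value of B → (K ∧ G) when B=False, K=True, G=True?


B = False, K = True, G = True
Expression: B → (K ∧ G)
Step 1: K ∧ G = True AND True = True
Step 2: B → (True) = False → True = True

True


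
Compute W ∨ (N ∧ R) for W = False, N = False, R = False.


W = False, N = False, R = False
Step 1: N ∧ R = False AND False = False
Step 2: W ∨ False = False OR False = False
AND evaluated first (higher precedence); then OR applied.

False


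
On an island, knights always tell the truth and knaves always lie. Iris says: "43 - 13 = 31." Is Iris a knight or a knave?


Statement: "43 - 13 = 31."
Actual: 43 - 13 = 30
Claimed: 31
Statement is FALSE → Iris lies → Knave

Knave


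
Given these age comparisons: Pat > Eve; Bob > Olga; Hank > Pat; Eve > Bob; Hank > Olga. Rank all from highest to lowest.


Constraints: Pat > Eve; Bob > Olga; Hank > Pat; Eve > Bob; Hank > Olga
Method: at each step, the next-highest is the one remaining person who never appears on the smaller side of a constraint between remaining people.
  Step 1: remaining {Olga, Hank, Eve, Bob, Pat}; on the smaller side: {Olga, Eve, Bob, Pat} → Hank is next (Hank > Pat; Hank > Olga).
  Step 2: remaining {Olga, Eve, Bob, Pat}; on the smaller side: {Olga, Eve, Bob} → Pat is next (Pat > Eve).
  Step 3: remaining {Olga, Eve, Bob}; on the smaller side: {Olga, Bob} → Eve is next (Eve > Bob).
  Step 4: remaining {Olga, Bob}; on the smaller side: {Olga} → Bob is next (Bob > Olga).
  Step 5: only Olga remains → lowest.
Final ranking (highest to lowest):

Hank > Pat > Eve > Bob > Olga


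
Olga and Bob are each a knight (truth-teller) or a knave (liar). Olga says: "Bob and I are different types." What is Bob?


Olga says: "Bob and I are different types."
Case 1: Olga is a Knight (truth-teller)
  Statement is true → they ARE different → Bob is a Knave
Case 2: Olga is a Knave (liar)
  Statement is false → they are NOT different → Bob is a Knave
In both cases, Bob is a Knave.

Knave


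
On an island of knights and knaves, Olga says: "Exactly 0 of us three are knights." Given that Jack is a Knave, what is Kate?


Olga claims exactly 0 knights among Olga, Jack, Kate.
Given: Jack is a Knave.

Case 1: Olga is a Knight (tells truth)
  Then exactly 0 of the three are knights.
  Counting Olga, Jack: 1 knight(s) so far. Need -1 more → impossible.
Case 2: Olga is a Knave (lies)
  Then the count is NOT 0.
  If Kate = Knave, count = 0 = 0 → claim would be true, contradicts lie.
  If Kate = Knight, count = 1 ≠ 0 → lie confirmed ✓

Kate is a Knight.

Knight


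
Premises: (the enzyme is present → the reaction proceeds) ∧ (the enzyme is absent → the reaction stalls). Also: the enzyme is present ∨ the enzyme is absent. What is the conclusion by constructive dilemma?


Constructive dilemma: (P → Q) ∧ (R → S), P ∨ R ⊢ Q ∨ S
Premise 1: the enzyme is present → the reaction proceeds
Premise 2: the enzyme is absent → the reaction stalls
Premise 3: the enzyme is present ∨ the enzyme is absent
Case 1: Assuming the enzyme is present, then by Premise 1, the reaction proceeds.
Case 2: Assuming the enzyme is absent, then by Premise 2, the reaction stalls.
Since one of the enzyme is present or the enzyme is absent must hold, we get the reaction proceeds or the reaction stalls.

The reaction proceeds or the reaction stalls.


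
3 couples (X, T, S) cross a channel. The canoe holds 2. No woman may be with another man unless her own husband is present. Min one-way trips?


Label couples X, T, S (H = husband, W = wife).
Counting alone: 6 people, the canoe carries 2 and someone must bring it back, so each round trip nets at most +1 on the far side until the last crossing → at least 9 trips. The jealousy constraint makes 9 impossible; the shortest valid schedule has 11:
1. WX+WT →  (far: WX,WT; near: HX,HT,HS,WS)
2. WX ←       (far: WT; near: HX,HT,HS,WX,WS)
3. WX+WS →  (far: WX,WT,WS; near: HX,HT,HS)
4. WX ←       (far: WT,WS; near: HX,HT,HS,WX)
5. HT+HS →  (far: HT,WT,HS,WS; near: HX,WX)
6. HT+WT ←  (far: HS,WS; near: HX,WX,HT,WT)
7. HX+HT →  (far: HX,HT,HS,WS; near: WX,WT)
8. WS ←       (far: HX,HT,HS; near: WX,WT,WS)
9. WX+WT →  (far: HX,WX,HT,WT,HS; near: WS)
10. HS ←      (far: HX,WX,HT,WT; near: HS,WS)
11. HS+WS → (far: all six; near: empty)
In every state each wife is either with her husband or with no other man.
Minimum trips = 11

11


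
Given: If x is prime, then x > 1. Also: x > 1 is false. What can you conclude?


Modus tollens: P → Q, ¬Q ⊢ ¬P
P: x is prime
Q: x > 1
We have P → Q and Q is false.
By modus tollens, P must be false.

It is not the case that x is prime


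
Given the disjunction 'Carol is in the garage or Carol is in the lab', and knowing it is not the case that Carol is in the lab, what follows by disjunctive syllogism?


Disjunctive syllogism: P ∨ Q, ¬P ⊢ Q
Disjunction: Carol is in the garage ∨ Carol is in the lab
We know it is not the case that Carol is in the lab.
By disjunctive syllogism, the other disjunct must be true.

Carol is in the garage


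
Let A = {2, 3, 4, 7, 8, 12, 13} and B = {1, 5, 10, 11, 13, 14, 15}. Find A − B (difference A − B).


A = {2, 3, 4, 7, 8, 12, 13}
B = {1, 5, 10, 11, 13, 14, 15}
Operation: difference A − B
In A but not B: 2, 3, 4, 7, 8, 12

{2, 3, 4, 7, 8, 12}


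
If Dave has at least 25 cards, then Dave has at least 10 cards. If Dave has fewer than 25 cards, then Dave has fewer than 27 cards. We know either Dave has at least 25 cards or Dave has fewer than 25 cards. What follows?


Constructive dilemma: (P → Q) ∧ (R → S), P ∨ R ⊢ Q ∨ S
Premise 1: Dave has at least 25 cards → Dave has at least 10 cards
Premise 2: Dave has fewer than 25 cards → Dave has fewer than 27 cards
Premise 3: Dave has at least 25 cards ∨ Dave has fewer than 25 cards
Case 1: Assuming Dave has at least 25 cards, then by Premise 1, Dave has at least 10 cards.
Case 2: Assuming Dave has fewer than 25 cards, then by Premise 2, Dave has fewer than 27 cards.
Since one of Dave has at least 25 cards or Dave has fewer than 25 cards must hold, we get Dave has at least 10 cards or Dave has fewer than 27 cards.

Dave has at least 10 cards or Dave has fewer than 27 cards.


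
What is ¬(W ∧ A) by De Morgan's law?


De Morgan's law: ¬(P ∧ Q) ≡ ¬P ∨ ¬Q
¬(W ∧ A) = ¬W ∨ ¬A

¬W ∨ ¬A


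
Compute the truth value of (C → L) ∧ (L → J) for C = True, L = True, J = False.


C = True, L = True, J = False
Step 1: C → L is false only when C=True and L=False. Result: True
Step 2: L → J is false only when L=True and J=False. Result: False
Step 3: True ∧ False = False

False


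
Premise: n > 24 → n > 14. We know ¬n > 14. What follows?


Modus tollens: P → Q, ¬Q ⊢ ¬P
P: n > 24
Q: n > 14
We have P → Q and Q is false.
By modus tollens, P must be false.

It is not the case that n > 24


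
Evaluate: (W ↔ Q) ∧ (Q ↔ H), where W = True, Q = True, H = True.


W = True, Q = True, H = True
Step 1: W ↔ Q is true when W and Q have the same value. Result: True
Step 2: Q ↔ H is true when Q and H have the same value. Result: True
Step 3: True ∧ True = True

True


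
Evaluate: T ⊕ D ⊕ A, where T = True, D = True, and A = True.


T = True, D = True, A = True
Step 1: T ⊕ D = True XOR True = False
Step 2: False ⊕ A = False XOR True = True
XOR is true when an odd number of operands are true.

True


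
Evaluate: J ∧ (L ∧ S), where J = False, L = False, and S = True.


J = False, L = False, S = True
Step 1: L ∧ S = False AND True = False
Step 2: J ∧ False = False AND False = False
AND is true only when ALL operands are true.

False


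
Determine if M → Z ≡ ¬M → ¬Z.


Expression 1: M → Z
Expression 2: ¬M → ¬Z
Truth table (M Z | Expr1 Expr2):
  T T |   T     T
  T F |   F     T   ← differ
  F T |   T     F   ← differ
  F F |   T     T
Counterexample: M=T, Z=F gives Expr1 = F but Expr2 = T, so the expressions are NOT logically equivalent.

No


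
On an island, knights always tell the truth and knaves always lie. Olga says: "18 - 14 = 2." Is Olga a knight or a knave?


Statement: "18 - 14 = 2."
Actual: 18 - 14 = 4
Claimed: 2
Statement is FALSE → Olga lies → Knave

Knave


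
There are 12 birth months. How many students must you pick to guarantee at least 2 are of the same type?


Pigeonhole: to guarantee k in one of n categories, need (k-1)×n + 1.
k = 2, n = 12
Minimum = (2-1) × 12 + 1 = 1 × 12 + 1

13


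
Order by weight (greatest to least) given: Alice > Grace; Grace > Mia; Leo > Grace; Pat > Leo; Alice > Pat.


Constraints: Alice > Grace; Grace > Mia; Leo > Grace; Pat > Leo; Alice > Pat
Method: at each step, the next-highest is the one remaining person who never appears on the smaller side of a constraint between remaining people.
  Step 1: remaining {Alice, Grace, Mia, Leo, Pat}; on the smaller side: {Grace, Mia, Leo, Pat} → Alice is next (Alice > Grace; Alice > Pat).
  Step 2: remaining {Grace, Mia, Leo, Pat}; on the smaller side: {Grace, Mia, Leo} → Pat is next (Pat > Leo).
  Step 3: remaining {Grace, Mia, Leo}; on the smaller side: {Grace, Mia} → Leo is next (Leo > Grace).
  Step 4: remaining {Grace, Mia}; on the smaller side: {Mia} → Grace is next (Grace > Mia).
  Step 5: only Mia remains → lowest.
Final ranking (highest to lowest):

Alice > Pat > Leo > Grace > Mia


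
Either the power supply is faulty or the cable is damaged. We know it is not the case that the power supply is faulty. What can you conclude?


Disjunctive syllogism: P ∨ Q, ¬P ⊢ Q
Disjunction: the power supply is faulty ∨ the cable is damaged
We know it is not the case that the power supply is faulty.
By disjunctive syllogism, the other disjunct must be true.

The cable is damaged


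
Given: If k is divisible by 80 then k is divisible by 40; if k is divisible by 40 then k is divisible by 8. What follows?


Hypothetical syllogism: P → Q, Q → R ⊢ P → R
Premise 1: k is divisible by 80 → k is divisible by 40
Premise 2: k is divisible by 40 → k is divisible by 8
Chain the implications: the middle term (k is divisible by 40) links the two.
Conclusion: If k is divisible by 80, then k is divisible by 8.

If k is divisible by 80, then k is divisible by 8.


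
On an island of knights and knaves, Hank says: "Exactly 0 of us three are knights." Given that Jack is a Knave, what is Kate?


Hank claims exactly 0 knights among Hank, Jack, Kate.
Given: Jack is a Knave.

Case 1: Hank is a Knight (tells truth)
  Then exactly 0 of the three are knights.
  Counting Hank, Jack: 1 knight(s) so far. Need -1 more → impossible.
Case 2: Hank is a Knave (lies)
  Then the count is NOT 0.
  If Kate = Knave, count = 0 = 0 → claim would be true, contradicts lie.
  If Kate = Knight, count = 1 ≠ 0 → lie confirmed ✓

Kate is a Knight.

Knight


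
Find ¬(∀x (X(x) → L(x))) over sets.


Original: ∀x (X(x) → L(x))
Rule: ¬∀→∃, ¬∃→∀, negate predicate.
Negation: ∃x (X(x) ∧ ¬L(x))

∃x (X(x) ∧ ¬L(x))


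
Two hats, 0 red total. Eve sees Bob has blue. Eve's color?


Total red = 0, Bob = blue
Red accounted for: 0
Remaining for Eve: 0
Eve's hat is blue.

blue


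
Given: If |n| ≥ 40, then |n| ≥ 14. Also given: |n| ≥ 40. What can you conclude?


Modus ponens: P → Q, P ⊢ Q
P: |n| ≥ 40
Q: |n| ≥ 14
We have P → Q and P is true.
By modus ponens, Q must be true.

|n| ≥ 14


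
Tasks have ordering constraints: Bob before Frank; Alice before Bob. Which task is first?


Constraints: Bob before Frank; Alice before Bob
The first task can have nothing scheduled before it, so it must never appear on the right of a 'before'.
Tasks appearing after some 'before': Frank, Bob.
The only task not in that list is Alice → it is first.

Alice


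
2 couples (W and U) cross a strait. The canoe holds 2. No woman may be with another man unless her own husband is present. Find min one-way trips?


Label couples W and U.
1. WW+WU → (far: WW,WU; near: HW,HU)
2. WW ←   (far: WU; near: HW,HU,WW)
3. HW+HU → (far: HW,HU,WU; near: WW)
4. HW ←   (far: HU,WU; near: HW,WW)  — HW returns, since WW is alone on near bank
5. HW+WW → (far: all four; near: empty)
Every state respects the constraint.
Minimum trips = 5

5


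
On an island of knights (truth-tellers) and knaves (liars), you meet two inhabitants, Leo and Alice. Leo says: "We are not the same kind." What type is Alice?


Leo says: "We are not the same kind."
Case 1: Leo is a Knight (truth-teller)
  Statement is true → they ARE different → Alice is a Knave
Case 2: Leo is a Knave (liar)
  Statement is false → they are NOT different → Alice is a Knave
In both cases, Alice is a Knave.

Knave


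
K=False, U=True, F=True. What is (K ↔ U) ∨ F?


K = False, U = True, F = True
Expression: (K ↔ U) ∨ F
Step 1: K ↔ U = (False iff True) (true when values match) = False
Step 2: (False) ∨ F = False OR True = True

True


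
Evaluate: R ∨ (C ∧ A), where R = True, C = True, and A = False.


R = True, C = True, A = False
Step 1: C ∧ A = True AND False = False
Step 2: R ∨ False = True OR False = True
AND evaluated first (higher precedence); then OR applied.

True


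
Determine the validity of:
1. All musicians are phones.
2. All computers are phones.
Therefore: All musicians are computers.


Premise 1: All musicians are phones.
Premise 2: All computers are phones.
Conclusion: All musicians are computers.
Fallacy: undistributed middle. phones is predicate in both.
Counterexample: musicians and computers could be disjoint subsets of phones.

Invalid


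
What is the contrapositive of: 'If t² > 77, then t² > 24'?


Original: If t² > 77, then t² > 24
Contrapositive: If ¬Q, then ¬P
Negate Q: not (t² > 24)
Negate P: not (t² > 77)

If not (t² > 24), then not (t² > 77).


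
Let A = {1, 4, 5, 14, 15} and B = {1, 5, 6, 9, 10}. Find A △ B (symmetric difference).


A = {1, 4, 5, 14, 15}
B = {1, 5, 6, 9, 10}
Operation: symmetric difference
In A only: [4, 14, 15], in B only: [6, 9, 10]

{4, 6, 9, 10, 14, 15}


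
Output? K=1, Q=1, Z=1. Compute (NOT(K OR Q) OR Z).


K OR Q = 1
NOT(1) = 0
0 OR 1 = 1

1


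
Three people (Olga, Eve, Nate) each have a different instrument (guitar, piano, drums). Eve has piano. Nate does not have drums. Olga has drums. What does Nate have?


From clues:
  Olga → drums
  Eve → piano
By elimination, Nate gets the remaining.

guitar


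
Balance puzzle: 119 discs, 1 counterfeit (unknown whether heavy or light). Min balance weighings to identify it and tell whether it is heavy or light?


Let n = 119. 238 possibilities (n discs × lighter/heavier); each weighing has 3 outcomes.
Bound for k weighings: say the first weighing puts j discs on each pan. If it tips, the 2j weighed discs remain suspects (each with a known direction) and k-1 weighings give 3^(k-1) outcomes; 3^(k-1) is odd, so 2j ≤ 3^(k-1) - 1. If it balances, the n - 2j unweighed discs remain with direction unknown: 2(n - 2j) ≤ 3^(k-1) - 1 by the same parity argument. Adding, n ≤ (3^(k-1) - 1) + (3^(k-1) - 1)/2 = (3^k - 3)/2, and the classical three-group strategy achieves this (3 discs in 2 weighings, 12 in 3, 39 in 4, 120 in 5).
So we need the smallest k with (3^k - 3)/2 ≥ 119.
k = 4: (3^4 - 3)/2 = 39 < 119 ✗
k = 5: (3^5 - 3)/2 = 120 ≥ 119 ✓

5


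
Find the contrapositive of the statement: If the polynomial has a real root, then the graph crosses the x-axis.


Original: If the polynomial has a real root, then the graph crosses the x-axis
Contrapositive: If ¬Q, then ¬P
Negate Q: not (the graph crosses the x-axis)
Negate P: not (the polynomial has a real root)

If not (the graph crosses the x-axis), then not (the polynomial has a real root).


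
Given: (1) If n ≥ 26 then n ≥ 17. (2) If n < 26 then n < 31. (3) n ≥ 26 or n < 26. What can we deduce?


Constructive dilemma: (P → Q) ∧ (R → S), P ∨ R ⊢ Q ∨ S
Premise 1: n ≥ 26 → n ≥ 17
Premise 2: n < 26 → n < 31
Premise 3: n ≥ 26 ∨ n < 26
Case 1: Assuming n ≥ 26, then by Premise 1, n ≥ 17.
Case 2: Assuming n < 26, then by Premise 2, n < 31.
Since one of n ≥ 26 or n < 26 must hold, we get n ≥ 17 or n < 31.

n ≥ 17 or n < 31.


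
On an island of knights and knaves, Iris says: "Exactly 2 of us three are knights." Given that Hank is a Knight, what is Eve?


Iris claims exactly 2 knights among Iris, Hank, Eve.
Given: Hank is a Knight.

Case 1: Iris is a Knight (tells truth)
  Then exactly 2 of the three are knights.
  Counting Iris, Hank: 2 knight(s) so far. Need 0 more → Eve = Knave.
Case 2: Iris is a Knave (lies)
  Then the count is NOT 2.
  If Eve = Knight, count = 2 = 2 → claim would be true, contradicts lie.
  If Eve = Knave, count = 1 ≠ 2 → lie confirmed ✓

Eve is a Knave.

Knave


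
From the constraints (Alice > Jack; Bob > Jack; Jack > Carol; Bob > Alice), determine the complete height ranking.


Constraints: Alice > Jack; Bob > Jack; Jack > Carol; Bob > Alice
Method: at each step, the next-highest is the one remaining person who never appears on the smaller side of a constraint between remaining people.
  Step 1: remaining {Alice, Jack, Bob, Carol}; on the smaller side: {Alice, Jack, Carol} → Bob is next (Bob > Jack; Bob > Alice).
  Step 2: remaining {Alice, Jack, Carol}; on the smaller side: {Jack, Carol} → Alice is next (Alice > Jack).
  Step 3: remaining {Jack, Carol}; on the smaller side: {Carol} → Jack is next (Jack > Carol).
  Step 4: only Carol remains → lowest.
Final ranking (highest to lowest):

Bob > Alice > Jack > Carol


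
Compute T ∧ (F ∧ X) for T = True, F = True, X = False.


T = True, F = True, X = False
Step 1: F ∧ X = True AND False = False
Step 2: T ∧ False = True AND False = False
AND is true only when ALL operands are true.

False


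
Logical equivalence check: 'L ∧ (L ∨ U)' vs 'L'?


Expression 1: L ∧ (L ∨ U)
Expression 2: L
Truth table (L U | Expr1 Expr2):
  T T |   T     T
  T F |   T     T
  F T |   F     F
  F F |   F     F
All 4 rows agree, so the expressions are logically equivalent.

Yes


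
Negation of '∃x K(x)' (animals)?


Original: ∃x K(x)
Rule: ¬∀→∃, ¬∃→∀, negate predicate.
Negation: ∀x ¬K(x)

∀x ¬K(x)


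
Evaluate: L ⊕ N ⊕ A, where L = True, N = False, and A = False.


L = True, N = False, A = False
Step 1: L ⊕ N = True XOR False = True
Step 2: True ⊕ A = True XOR False = True
XOR is true when an odd number of operands are true.

True


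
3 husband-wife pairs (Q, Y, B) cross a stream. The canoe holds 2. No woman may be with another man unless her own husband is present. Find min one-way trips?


Label couples Q, Y, B (H = husband, W = wife).
Counting alone: 6 people, the canoe carries 2 and someone must bring it back, so each round trip nets at most +1 on the far side until the last crossing → at least 9 trips. The jealousy constraint makes 9 impossible; the shortest valid schedule has 11:
1. WQ+WY →  (far: WQ,WY; near: HQ,HY,HB,WB)
2. WQ ←       (far: WY; near: HQ,HY,HB,WQ,WB)
3. WQ+WB →  (far: WQ,WY,WB; near: HQ,HY,HB)
4. WQ ←       (far: WY,WB; near: HQ,HY,HB,WQ)
5. HY+HB →  (far: HY,WY,HB,WB; near: HQ,WQ)
6. HY+WY ←  (far: HB,WB; near: HQ,WQ,HY,WY)
7. HQ+HY →  (far: HQ,HY,HB,WB; near: WQ,WY)
8. WB ←       (far: HQ,HY,HB; near: WQ,WY,WB)
9. WQ+WY →  (far: HQ,WQ,HY,WY,HB; near: WB)
10. HB ←      (far: HQ,WQ,HY,WY; near: HB,WB)
11. HB+WB → (far: all six; near: empty)
In every state each wife is either with her husband or with no other man.
Minimum trips = 11

11


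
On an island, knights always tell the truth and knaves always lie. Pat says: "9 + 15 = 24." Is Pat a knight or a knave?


Statement: "9 + 15 = 24."
Actual: 9 + 15 = 24
Claimed: 24
Statement is TRUE → Pat tells the truth → Knight

Knight


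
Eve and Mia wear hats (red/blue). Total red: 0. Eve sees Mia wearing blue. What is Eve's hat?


Total red = 0, Mia = blue
Red accounted for: 0
Remaining for Eve: 0
Eve's hat is blue.

blue


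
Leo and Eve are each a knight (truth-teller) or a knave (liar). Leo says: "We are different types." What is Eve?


Leo says: "We are different types."
Case 1: Leo is a Knight (truth-teller)
  Statement is true → they ARE different → Eve is a Knave
Case 2: Leo is a Knave (liar)
  Statement is false → they are NOT different → Eve is a Knave
In both cases, Eve is a Knave.

Knave


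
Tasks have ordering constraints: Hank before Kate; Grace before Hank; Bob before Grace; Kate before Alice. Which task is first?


Constraints: Hank before Kate; Grace before Hank; Bob before Grace; Kate before Alice
The first task can have nothing scheduled before it, so it must never appear on the right of a 'before'.
Tasks appearing after some 'before': Kate, Hank, Grace, Alice.
The only task not in that list is Bob → it is first.

Bob


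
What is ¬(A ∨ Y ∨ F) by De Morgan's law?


De Morgan's law: ¬(P ∨ Q ∨ R) ≡ ¬P ∧ ¬Q ∧ ¬R
¬(A ∨ Y ∨ F) = ¬A ∧ ¬Y ∧ ¬F

¬A ∧ ¬Y ∧ ¬F


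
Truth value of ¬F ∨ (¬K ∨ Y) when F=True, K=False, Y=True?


F = True, K = False, Y = True
Expression: ¬F ∨ (¬K ∨ Y)
Step 1: ¬K = NOT False = True
Step 2: ¬K ∨ Y = True OR True = True
Step 3: ¬F = NOT True = False
Step 4: (False) ∨ (True) = False OR True = True

True


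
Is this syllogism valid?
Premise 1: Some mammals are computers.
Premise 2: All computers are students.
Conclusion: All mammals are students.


Premise 1: Some mammals are computers.
Premise 2: All computers are students.
Conclusion: All mammals are students.
Fallacy: illicit minor. The minor term (mammals) is distributed in the conclusion ('All mammals ...') but undistributed in its premise ('Some mammals are computers' doesn't cover all mammals).
Only 'Some mammals are students' follows, not 'All'.

Invalid


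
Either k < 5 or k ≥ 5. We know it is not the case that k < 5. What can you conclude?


Disjunctive syllogism: P ∨ Q, ¬P ⊢ Q
Disjunction: k < 5 ∨ k ≥ 5
We know it is not the case that k < 5.
By disjunctive syllogism, the other disjunct must be true.

k ≥ 5


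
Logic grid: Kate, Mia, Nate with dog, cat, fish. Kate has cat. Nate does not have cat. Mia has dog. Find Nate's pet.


From clues:
  Mia → dog
  Kate → cat
By elimination, Nate gets the remaining.

fish


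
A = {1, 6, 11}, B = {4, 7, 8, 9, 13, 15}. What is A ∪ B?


A = {1, 6, 11}
B = {4, 7, 8, 9, 13, 15}
Operation: union
All elements combined: 1, 4, 6, 7, 8, 9, 11, 13, 15

{1, 4, 6, 7, 8, 9, 11, 13, 15}


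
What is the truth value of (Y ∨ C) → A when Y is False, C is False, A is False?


Y = False, C = False, A = False
Step 1: Y ∨ C = False OR False = False
Step 2: (False) → A: false only when antecedent=True and A=False.
Result: True

True


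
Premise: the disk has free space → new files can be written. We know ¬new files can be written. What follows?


Modus tollens: P → Q, ¬Q ⊢ ¬P
P: the disk has free space
Q: new files can be written
We have P → Q and Q is false.
By modus tollens, P must be false.

It is not the case that the disk has free space


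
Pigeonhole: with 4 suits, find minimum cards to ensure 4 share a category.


Pigeonhole: to guarantee k in one of n categories, need (k-1)×n + 1.
k = 4, n = 4
Minimum = (4-1) × 4 + 1 = 3 × 4 + 1

13


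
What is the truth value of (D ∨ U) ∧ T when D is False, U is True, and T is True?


D = False, U = True, T = True
Step 1: D ∨ U = False OR True = True
Step 2: True ∧ T = True AND True = True
OR is true when at least one operand is true; AND requires both.

True


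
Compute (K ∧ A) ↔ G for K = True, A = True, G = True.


K = True, A = True, G = True
Step 1: K ∧ A = True AND True = True
Step 2: (True) ↔ G: true when both sides have same truth value.
Result: True ↔ True = True

True


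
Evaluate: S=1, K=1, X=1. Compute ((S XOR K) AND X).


S XOR K = 1^1 = 0
0 AND 1 = 0

0


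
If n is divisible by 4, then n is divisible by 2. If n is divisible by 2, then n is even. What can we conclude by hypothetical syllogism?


Hypothetical syllogism: P → Q, Q → R ⊢ P → R
Premise 1: n is divisible by 4 → n is divisible by 2
Premise 2: n is divisible by 2 → n is even
Chain the implications: the middle term (n is divisible by 2) links the two.
Conclusion: If n is divisible by 4, then n is even.

If n is divisible by 4, then n is even.


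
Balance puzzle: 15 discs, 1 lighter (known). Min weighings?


Each weighing has 3 outcomes (left heavy / balance / right heavy), so k weighings distinguish at most 3^k cases; splitting into three near-equal groups achieves this.
Need 3^k ≥ 15: 3^2 = 9 < 15 ≤ 3^3 = 27
k = ⌈log₃(15)⌉ = 3

3


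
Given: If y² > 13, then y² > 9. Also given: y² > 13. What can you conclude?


Modus ponens: P → Q, P ⊢ Q
P: y² > 13
Q: y² > 9
We have P → Q and P is true.
By modus ponens, Q must be true.

y² > 9


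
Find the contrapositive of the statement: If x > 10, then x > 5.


Original: If x > 10, then x > 5
Contrapositive: If ¬Q, then ¬P
Negate Q: not (x > 5)
Negate P: not (x > 10)

If not (x > 5), then not (x > 10).


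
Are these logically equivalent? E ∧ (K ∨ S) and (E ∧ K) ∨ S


Expression 1: E ∧ (K ∨ S)
Expression 2: (E ∧ K) ∨ S
Truth table (E K S | Expr1 Expr2):
  T T T |   T     T
  T T F |   T     T
  T F T |   T     T
  T F F |   F     F
  F T T |   F     T   ← differ
  F T F |   F     F
  F F T |   F     T   ← differ
  F F F |   F     F
Counterexample: E=F, K=T, S=T gives Expr1 = F but Expr2 = T, so the expressions are NOT logically equivalent.

No


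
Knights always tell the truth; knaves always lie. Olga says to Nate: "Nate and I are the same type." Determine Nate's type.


Olga says: "Nate and I are the same type."
Case 1: Olga is a Knight (truth-teller)
  Statement is true → they ARE the same → Nate is also a Knight
Case 2: Olga is a Knave (liar)
  Statement is false → they are NOT the same → Nate is a Knight
In both cases, Nate is a Knight.

Knight


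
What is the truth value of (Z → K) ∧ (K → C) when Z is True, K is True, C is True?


Z = True, K = True, C = True
Step 1: Z → K is false only when Z=True and K=False. Result: True
Step 2: K → C is false only when K=True and C=False. Result: True
Step 3: True ∧ True = True

True


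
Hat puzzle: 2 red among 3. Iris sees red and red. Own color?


Total red = 2, seen red = 2
Own red = 2 - 2 = 0
Iris's hat is blue.

blue


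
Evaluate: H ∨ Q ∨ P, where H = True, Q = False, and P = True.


H = True, Q = False, P = True
Step 1: H ∨ Q = True OR False = True
Step 2: True ∨ P = True OR True = True
OR is true when at least one operand is true.

True


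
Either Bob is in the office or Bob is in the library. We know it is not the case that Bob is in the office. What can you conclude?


Disjunctive syllogism: P ∨ Q, ¬P ⊢ Q
Disjunction: Bob is in the office ∨ Bob is in the library
We know it is not the case that Bob is in the office.
By disjunctive syllogism, the other disjunct must be true.

Bob is in the library


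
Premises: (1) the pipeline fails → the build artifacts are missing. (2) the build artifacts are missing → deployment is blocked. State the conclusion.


Hypothetical syllogism: P → Q, Q → R ⊢ P → R
Premise 1: the pipeline fails → the build artifacts are missing
Premise 2: the build artifacts are missing → deployment is blocked
Chain the implications: the middle term (the build artifacts are missing) links the two.
Conclusion: If the pipeline fails, then deployment is blocked.

If the pipeline fails, then deployment is blocked.


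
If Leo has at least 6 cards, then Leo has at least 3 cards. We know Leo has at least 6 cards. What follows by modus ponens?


Modus ponens: P → Q, P ⊢ Q
P: Leo has at least 6 cards
Q: Leo has at least 3 cards
We have P → Q and P is true.
By modus ponens, Q must be true.

Leo has at least 3 cards


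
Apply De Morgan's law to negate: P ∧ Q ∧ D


De Morgan's law: ¬(P ∧ Q ∧ R) ≡ ¬P ∨ ¬Q ∨ ¬R
¬(P ∧ Q ∧ D) = ¬P ∨ ¬Q ∨ ¬D

¬P ∨ ¬Q ∨ ¬D


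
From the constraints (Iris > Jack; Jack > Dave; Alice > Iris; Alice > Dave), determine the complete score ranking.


Constraints: Iris > Jack; Jack > Dave; Alice > Iris; Alice > Dave
Method: at each step, the next-highest is the one remaining person who never appears on the smaller side of a constraint between remaining people.
  Step 1: remaining {Dave, Alice, Iris, Jack}; on the smaller side: {Dave, Iris, Jack} → Alice is next (Alice > Iris; Alice > Dave).
  Step 2: remaining {Dave, Iris, Jack}; on the smaller side: {Dave, Jack} → Iris is next (Iris > Jack).
  Step 3: remaining {Dave, Jack}; on the smaller side: {Dave} → Jack is next (Jack > Dave).
  Step 4: only Dave remains → lowest.
Final ranking (highest to lowest):

Alice > Iris > Jack > Dave


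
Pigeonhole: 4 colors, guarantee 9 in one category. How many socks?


Pigeonhole: to guarantee k in one of n categories, need (k-1)×n + 1.
k = 9, n = 4
Minimum = (9-1) × 4 + 1 = 8 × 4 + 1

33


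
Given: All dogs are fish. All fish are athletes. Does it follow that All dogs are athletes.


Premise 1: All dogs are fish.
Premise 2: All fish are athletes.
Conclusion: All dogs are athletes.
Barbara syllogism (AAA-1): All A are B, All B are C → All A are C.
Middle term (fish) distributed in premise 2.

Valid


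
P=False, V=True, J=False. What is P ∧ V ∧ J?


P = False, V = True, J = False
Expression: P ∧ V ∧ J
Step 1: P ∧ V = False AND True = False
Step 2: (False) ∧ J = False AND False = False

False


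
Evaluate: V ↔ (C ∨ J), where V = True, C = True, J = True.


V = True, C = True, J = True
Step 1: C ∨ J = True OR True = True
Step 2: V ↔ (True): true when both sides have same truth value.
Result: True ↔ True = True

True


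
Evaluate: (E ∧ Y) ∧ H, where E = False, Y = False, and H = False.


E = False, Y = False, H = False
Step 1: E ∧ Y = False AND False = False
Step 2: False ∧ H = False AND False = False
AND is true only when ALL operands are true.

False


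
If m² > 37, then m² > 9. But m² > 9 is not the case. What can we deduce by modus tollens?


Modus tollens: P → Q, ¬Q ⊢ ¬P
P: m² > 37
Q: m² > 9
We have P → Q and Q is false.
By modus tollens, P must be false.

It is not the case that m² > 37


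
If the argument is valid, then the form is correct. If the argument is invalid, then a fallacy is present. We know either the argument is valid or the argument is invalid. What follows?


Constructive dilemma: (P → Q) ∧ (R → S), P ∨ R ⊢ Q ∨ S
Premise 1: the argument is valid → the form is correct
Premise 2: the argument is invalid → a fallacy is present
Premise 3: the argument is valid ∨ the argument is invalid
Case 1: Assuming the argument is valid, then by Premise 1, the form is correct.
Case 2: Assuming the argument is invalid, then by Premise 2, a fallacy is present.
Since one of the argument is valid or the argument is invalid must hold, we get the form is correct or a fallacy is present.

The form is correct or a fallacy is present.


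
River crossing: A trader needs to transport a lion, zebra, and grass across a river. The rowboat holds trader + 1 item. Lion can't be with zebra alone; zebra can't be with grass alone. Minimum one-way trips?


1. trader+zebra → 2. trader ← 3. trader+lion → 4. trader+zebra ← 5. trader+grass → 6. trader ← 7. trader+zebra →
Minimum trips = 7

7


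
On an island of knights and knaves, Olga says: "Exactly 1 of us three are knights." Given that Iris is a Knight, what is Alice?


Olga claims exactly 1 knights among Olga, Iris, Alice.
Given: Iris is a Knight.

Case 1: Olga is a Knight (tells truth)
  Then exactly 1 of the three are knights.
  Counting Olga, Iris: 2 knight(s) so far. Need -1 more → impossible.
Case 2: Olga is a Knave (lies)
  Then the count is NOT 1.
  If Alice = Knave, count = 1 = 1 → claim would be true, contradicts lie.
  If Alice = Knight, count = 2 ≠ 1 → lie confirmed ✓

Alice is a Knight.

Knight


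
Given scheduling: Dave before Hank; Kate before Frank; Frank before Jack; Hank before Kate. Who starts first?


Constraints: Dave before Hank; Kate before Frank; Frank before Jack; Hank before Kate
The first task can have nothing scheduled before it, so it must never appear on the right of a 'before'.
Tasks appearing after some 'before': Hank, Frank, Jack, Kate.
The only task not in that list is Dave → it is first.

Dave


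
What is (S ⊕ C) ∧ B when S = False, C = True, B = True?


S = False, C = True, B = True
Step 1: S ⊕ C = False XOR True = True
Step 2: True ∧ B = True AND True = True
XOR true when exactly one of S,C is true; then AND with B.

True


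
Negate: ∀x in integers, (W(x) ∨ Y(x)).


Original: ∀x (W(x) ∨ Y(x))
Rule: ¬∀→∃, ¬∃→∀, negate predicate.
Negation: ∃x (¬W(x) ∧ ¬Y(x))

∃x (¬W(x) ∧ ¬Y(x))


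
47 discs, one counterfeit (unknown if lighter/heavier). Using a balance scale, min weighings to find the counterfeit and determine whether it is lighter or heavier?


Let n = 47. 94 possibilities (n discs × lighter/heavier); each weighing has 3 outcomes.
Bound for k weighings: say the first weighing puts j discs on each pan. If it tips, the 2j weighed discs remain suspects (each with a known direction) and k-1 weighings give 3^(k-1) outcomes; 3^(k-1) is odd, so 2j ≤ 3^(k-1) - 1. If it balances, the n - 2j unweighed discs remain with direction unknown: 2(n - 2j) ≤ 3^(k-1) - 1 by the same parity argument. Adding, n ≤ (3^(k-1) - 1) + (3^(k-1) - 1)/2 = (3^k - 3)/2, and the classical three-group strategy achieves this (3 discs in 2 weighings, 12 in 3, 39 in 4, 120 in 5).
So we need the smallest k with (3^k - 3)/2 ≥ 47.
k = 4: (3^4 - 3)/2 = 39 < 47 ✗
k = 5: (3^5 - 3)/2 = 120 ≥ 47 ✓

5


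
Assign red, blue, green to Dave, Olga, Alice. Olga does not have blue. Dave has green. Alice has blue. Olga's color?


From clues:
  Alice → blue
  Dave → green
By elimination, Olga gets the remaining.

red


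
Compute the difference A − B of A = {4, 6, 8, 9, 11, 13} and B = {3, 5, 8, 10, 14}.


A = {4, 6, 8, 9, 11, 13}
B = {3, 5, 8, 10, 14}
Operation: difference A − B
In A but not B: 4, 6, 9, 11, 13

{4, 6, 9, 11, 13}


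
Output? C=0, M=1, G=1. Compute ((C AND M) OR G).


C AND M = 0&1 = 0
0 OR 1 = 1

1


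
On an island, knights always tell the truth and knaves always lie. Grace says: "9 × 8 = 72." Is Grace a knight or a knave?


Statement: "9 × 8 = 72."
Actual: 9 × 8 = 72
Claimed: 72
Statement is TRUE → Grace tells the truth → Knight

Knight
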